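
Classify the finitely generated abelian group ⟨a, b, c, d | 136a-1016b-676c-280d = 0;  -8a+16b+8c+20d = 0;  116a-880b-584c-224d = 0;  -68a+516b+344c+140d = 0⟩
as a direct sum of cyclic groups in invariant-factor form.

rank_ℚ(R)=4; free=4−4=0
SNF(R) diag = [4, 4, 12, 36] → torsion [4, 4, 12, 36]

Answer: M ≅ ℤ/4 ⊕ ℤ/4 ⊕ ℤ/12 ⊕ ℤ/36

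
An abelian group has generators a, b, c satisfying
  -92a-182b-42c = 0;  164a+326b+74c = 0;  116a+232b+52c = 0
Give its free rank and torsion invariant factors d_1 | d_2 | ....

rank_ℚ(R)=3; free=3−3=0
SNF(R) diag = [2, 4, 8] → torsion [2, 4, 8]

Answer: M ≅ ℤ/2 ⊕ ℤ/4 ⊕ ℤ/8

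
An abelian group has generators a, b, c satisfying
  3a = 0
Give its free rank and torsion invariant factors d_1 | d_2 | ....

rank_ℚ(R)=1; free=3−1=2
SNF(R) diag = [3] → torsion [3]

Answer: M ≅ ℤ^2 ⊕ ℤ/3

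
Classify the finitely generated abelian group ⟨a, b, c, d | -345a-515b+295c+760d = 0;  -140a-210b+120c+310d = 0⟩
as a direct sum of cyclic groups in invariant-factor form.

Answer: M ≅ ℤ^2 ⊕ ℤ/5 ⊕ ℤ/10

Derivation:
rank_ℚ(R)=2; free=4−2=2
SNF(R) diag = [5, 10] → torsion [5, 10]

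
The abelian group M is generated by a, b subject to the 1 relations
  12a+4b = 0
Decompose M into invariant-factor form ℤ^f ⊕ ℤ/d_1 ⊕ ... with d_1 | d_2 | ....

Answer: M ≅ ℤ^1 ⊕ ℤ/4

Derivation:
rank_ℚ(R)=1; free=2−1=1
SNF(R) diag = [4] → torsion [4]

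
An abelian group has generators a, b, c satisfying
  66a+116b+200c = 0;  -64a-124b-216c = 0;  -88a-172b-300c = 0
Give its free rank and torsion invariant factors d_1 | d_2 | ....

rank_ℚ(R)=3; free=3−3=0
SNF(R) diag = [2, 4, 12] → torsion [2, 4, 12]

Answer: M ≅ ℤ/2 ⊕ ℤ/4 ⊕ ℤ/12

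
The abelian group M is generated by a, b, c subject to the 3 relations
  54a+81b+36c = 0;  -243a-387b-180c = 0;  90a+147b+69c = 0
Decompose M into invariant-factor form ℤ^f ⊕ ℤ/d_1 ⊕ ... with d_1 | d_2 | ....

Answer: M ≅ ℤ/3 ⊕ ℤ/9 ⊕ ℤ/27

Derivation:
rank_ℚ(R)=3; free=3−3=0
SNF(R) diag = [3, 9, 27] → torsion [3, 9, 27]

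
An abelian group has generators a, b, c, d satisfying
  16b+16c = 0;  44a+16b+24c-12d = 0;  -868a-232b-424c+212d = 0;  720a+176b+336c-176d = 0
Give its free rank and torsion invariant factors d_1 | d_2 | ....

rank_ℚ(R)=4; free=4−4=0
SNF(R) diag = [4, 8, 16, 32] → torsion [4, 8, 16, 32]

Answer: M ≅ ℤ/4 ⊕ ℤ/8 ⊕ ℤ/16 ⊕ ℤ/32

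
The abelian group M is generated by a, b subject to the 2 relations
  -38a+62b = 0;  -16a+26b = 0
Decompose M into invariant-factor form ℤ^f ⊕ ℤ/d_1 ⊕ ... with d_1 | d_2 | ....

rank_ℚ(R)=2; free=2−2=0
SNF(R) diag = [2, 2] → torsion [2, 2]

Answer: M ≅ ℤ/2 ⊕ ℤ/2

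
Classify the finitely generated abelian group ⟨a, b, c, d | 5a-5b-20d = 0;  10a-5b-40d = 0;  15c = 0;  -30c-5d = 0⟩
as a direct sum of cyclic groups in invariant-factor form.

Answer: M ≅ ℤ/5 ⊕ ℤ/5 ⊕ ℤ/5 ⊕ ℤ/15

Derivation:
rank_ℚ(R)=4; free=4−4=0
SNF(R) diag = [5, 5, 5, 15] → torsion [5, 5, 5, 15]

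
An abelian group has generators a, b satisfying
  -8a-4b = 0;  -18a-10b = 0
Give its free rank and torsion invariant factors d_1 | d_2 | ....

rank_ℚ(R)=2; free=2−2=0
SNF(R) diag = [2, 4] → torsion [2, 4]

Answer: M ≅ ℤ/2 ⊕ ℤ/4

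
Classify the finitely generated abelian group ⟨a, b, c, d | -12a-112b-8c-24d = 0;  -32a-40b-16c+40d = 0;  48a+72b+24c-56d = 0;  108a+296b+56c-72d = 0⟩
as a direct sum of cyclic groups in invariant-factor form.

Answer: M ≅ ℤ/4 ⊕ ℤ/8 ⊕ ℤ/8 ⊕ ℤ/8

Derivation:
rank_ℚ(R)=4; free=4−4=0
SNF(R) diag = [4, 8, 8, 8] → torsion [4, 8, 8, 8]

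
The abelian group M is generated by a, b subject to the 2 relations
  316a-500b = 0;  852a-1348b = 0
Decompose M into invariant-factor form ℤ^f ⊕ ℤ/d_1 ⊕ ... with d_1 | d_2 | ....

Answer: M ≅ ℤ/4 ⊕ ℤ/8

Derivation:
rank_ℚ(R)=2; free=2−2=0
SNF(R) diag = [4, 8] → torsion [4, 8]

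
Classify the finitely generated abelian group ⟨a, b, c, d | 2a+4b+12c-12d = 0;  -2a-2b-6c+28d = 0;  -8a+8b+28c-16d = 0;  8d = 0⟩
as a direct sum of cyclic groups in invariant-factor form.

Answer: M ≅ ℤ/2 ⊕ ℤ/2 ⊕ ℤ/4 ⊕ ℤ/8

Derivation:
rank_ℚ(R)=4; free=4−4=0
SNF(R) diag = [2, 2, 4, 8] → torsion [2, 2, 4, 8]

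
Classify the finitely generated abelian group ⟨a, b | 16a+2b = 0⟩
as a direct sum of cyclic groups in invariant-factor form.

rank_ℚ(R)=1; free=2−1=1
SNF(R) diag = [2] → torsion [2]

Answer: M ≅ ℤ^1 ⊕ ℤ/2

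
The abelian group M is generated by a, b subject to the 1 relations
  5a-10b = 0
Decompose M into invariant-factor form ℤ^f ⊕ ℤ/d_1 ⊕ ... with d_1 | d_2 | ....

rank_ℚ(R)=1; free=2−1=1
SNF(R) diag = [5] → torsion [5]

Answer: M ≅ ℤ^1 ⊕ ℤ/5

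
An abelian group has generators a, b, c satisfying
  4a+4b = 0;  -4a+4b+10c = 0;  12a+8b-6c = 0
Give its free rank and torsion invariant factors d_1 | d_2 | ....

rank_ℚ(R)=3; free=3−3=0
SNF(R) diag = [2, 4, 4] → torsion [2, 4, 4]

Answer: M ≅ ℤ/2 ⊕ ℤ/4 ⊕ ℤ/4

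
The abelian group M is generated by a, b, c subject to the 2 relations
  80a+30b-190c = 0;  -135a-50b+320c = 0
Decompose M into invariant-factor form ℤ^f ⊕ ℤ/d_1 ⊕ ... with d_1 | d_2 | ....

Answer: M ≅ ℤ^1 ⊕ ℤ/5 ⊕ ℤ/10

Derivation:
rank_ℚ(R)=2; free=3−2=1
SNF(R) diag = [5, 10] → torsion [5, 10]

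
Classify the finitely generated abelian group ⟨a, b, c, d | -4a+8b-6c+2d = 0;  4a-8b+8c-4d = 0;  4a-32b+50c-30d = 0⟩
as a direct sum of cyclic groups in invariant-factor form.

Answer: M ≅ ℤ^1 ⊕ ℤ/2 ⊕ ℤ/4 ⊕ ℤ/8

Derivation:
rank_ℚ(R)=3; free=4−3=1
SNF(R) diag = [2, 4, 8] → torsion [2, 4, 8]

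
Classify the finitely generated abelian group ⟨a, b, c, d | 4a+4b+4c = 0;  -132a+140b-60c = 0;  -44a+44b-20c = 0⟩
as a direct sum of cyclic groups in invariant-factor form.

rank_ℚ(R)=3; free=4−3=1
SNF(R) diag = [4, 8, 24] → torsion [4, 8, 24]

Answer: M ≅ ℤ^1 ⊕ ℤ/4 ⊕ ℤ/8 ⊕ ℤ/24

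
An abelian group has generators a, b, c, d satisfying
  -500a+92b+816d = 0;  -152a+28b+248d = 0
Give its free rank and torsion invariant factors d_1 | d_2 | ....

rank_ℚ(R)=2; free=4−2=2
SNF(R) diag = [4, 4] → torsion [4, 4]

Answer: M ≅ ℤ^2 ⊕ ℤ/4 ⊕ ℤ/4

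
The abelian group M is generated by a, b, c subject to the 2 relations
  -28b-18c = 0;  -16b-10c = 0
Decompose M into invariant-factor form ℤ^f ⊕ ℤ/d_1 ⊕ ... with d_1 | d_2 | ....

Answer: M ≅ ℤ^1 ⊕ ℤ/2 ⊕ ℤ/4

Derivation:
rank_ℚ(R)=2; free=3−2=1
SNF(R) diag = [2, 4] → torsion [2, 4]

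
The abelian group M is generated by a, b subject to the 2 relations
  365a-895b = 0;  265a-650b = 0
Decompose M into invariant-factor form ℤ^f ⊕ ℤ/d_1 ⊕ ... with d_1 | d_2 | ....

rank_ℚ(R)=2; free=2−2=0
SNF(R) diag = [5, 15] → torsion [5, 15]

Answer: M ≅ ℤ/5 ⊕ ℤ/15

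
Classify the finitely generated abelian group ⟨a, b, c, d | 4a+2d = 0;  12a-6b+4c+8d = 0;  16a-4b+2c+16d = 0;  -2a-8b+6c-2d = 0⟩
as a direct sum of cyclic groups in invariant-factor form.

rank_ℚ(R)=4; free=4−4=0
SNF(R) diag = [2, 2, 2, 6] → torsion [2, 2, 2, 6]

Answer: M ≅ ℤ/2 ⊕ ℤ/2 ⊕ ℤ/2 ⊕ ℤ/6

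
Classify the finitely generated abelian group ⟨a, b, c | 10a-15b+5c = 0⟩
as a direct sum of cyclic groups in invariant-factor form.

rank_ℚ(R)=1; free=3−1=2
SNF(R) diag = [5] → torsion [5]

Answer: M ≅ ℤ^2 ⊕ ℤ/5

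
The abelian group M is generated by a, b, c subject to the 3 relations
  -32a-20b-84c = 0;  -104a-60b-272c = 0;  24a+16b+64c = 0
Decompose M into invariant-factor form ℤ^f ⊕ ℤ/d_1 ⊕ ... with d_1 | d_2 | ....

rank_ℚ(R)=3; free=3−3=0
SNF(R) diag = [4, 4, 8] → torsion [4, 4, 8]

Answer: M ≅ ℤ/4 ⊕ ℤ/4 ⊕ ℤ/8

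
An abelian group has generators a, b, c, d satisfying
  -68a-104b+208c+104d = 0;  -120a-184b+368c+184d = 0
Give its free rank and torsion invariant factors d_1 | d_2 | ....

Answer: M ≅ ℤ^2 ⊕ ℤ/4 ⊕ ℤ/8

Derivation:
rank_ℚ(R)=2; free=4−2=2
SNF(R) diag = [4, 8] → torsion [4, 8]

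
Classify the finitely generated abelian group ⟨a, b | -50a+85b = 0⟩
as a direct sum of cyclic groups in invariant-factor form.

rank_ℚ(R)=1; free=2−1=1
SNF(R) diag = [5] → torsion [5]

Answer: M ≅ ℤ^1 ⊕ ℤ/5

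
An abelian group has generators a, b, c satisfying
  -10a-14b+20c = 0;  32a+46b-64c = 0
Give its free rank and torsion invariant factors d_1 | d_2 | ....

rank_ℚ(R)=2; free=3−2=1
SNF(R) diag = [2, 6] → torsion [2, 6]

Answer: M ≅ ℤ^1 ⊕ ℤ/2 ⊕ ℤ/6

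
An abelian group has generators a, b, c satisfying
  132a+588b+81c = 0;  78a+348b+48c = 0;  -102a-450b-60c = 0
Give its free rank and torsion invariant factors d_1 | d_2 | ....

Answer: M ≅ ℤ/3 ⊕ ℤ/6 ⊕ ℤ/6

Derivation:
rank_ℚ(R)=3; free=3−3=0
SNF(R) diag = [3, 6, 6] → torsion [3, 6, 6]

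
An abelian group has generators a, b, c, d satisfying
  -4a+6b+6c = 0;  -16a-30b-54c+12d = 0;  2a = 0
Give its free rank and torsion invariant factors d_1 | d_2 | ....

Answer: M ≅ ℤ^1 ⊕ ℤ/2 ⊕ ℤ/6 ⊕ ℤ/12

Derivation:
rank_ℚ(R)=3; free=4−3=1
SNF(R) diag = [2, 6, 12] → torsion [2, 6, 12]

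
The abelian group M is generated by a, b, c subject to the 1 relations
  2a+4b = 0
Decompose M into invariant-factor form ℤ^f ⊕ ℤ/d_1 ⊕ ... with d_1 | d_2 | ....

rank_ℚ(R)=1; free=3−1=2
SNF(R) diag = [2] → torsion [2]

Answer: M ≅ ℤ^2 ⊕ ℤ/2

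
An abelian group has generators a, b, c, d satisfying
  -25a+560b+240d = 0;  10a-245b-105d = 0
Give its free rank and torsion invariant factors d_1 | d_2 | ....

rank_ℚ(R)=2; free=4−2=2
SNF(R) diag = [5, 15] → torsion [5, 15]

Answer: M ≅ ℤ^2 ⊕ ℤ/5 ⊕ ℤ/15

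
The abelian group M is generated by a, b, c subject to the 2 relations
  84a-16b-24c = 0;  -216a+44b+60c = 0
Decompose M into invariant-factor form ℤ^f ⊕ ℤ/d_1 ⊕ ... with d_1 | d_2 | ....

Answer: M ≅ ℤ^1 ⊕ ℤ/4 ⊕ ℤ/12

Derivation:
rank_ℚ(R)=2; free=3−2=1
SNF(R) diag = [4, 12] → torsion [4, 12]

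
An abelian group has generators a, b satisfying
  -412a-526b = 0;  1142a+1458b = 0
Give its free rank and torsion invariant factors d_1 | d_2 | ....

Answer: M ≅ ℤ/2 ⊕ ℤ/2

Derivation:
rank_ℚ(R)=2; free=2−2=0
SNF(R) diag = [2, 2] → torsion [2, 2]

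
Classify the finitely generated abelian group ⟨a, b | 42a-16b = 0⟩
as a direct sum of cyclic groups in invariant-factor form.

rank_ℚ(R)=1; free=2−1=1
SNF(R) diag = [2] → torsion [2]

Answer: M ≅ ℤ^1 ⊕ ℤ/2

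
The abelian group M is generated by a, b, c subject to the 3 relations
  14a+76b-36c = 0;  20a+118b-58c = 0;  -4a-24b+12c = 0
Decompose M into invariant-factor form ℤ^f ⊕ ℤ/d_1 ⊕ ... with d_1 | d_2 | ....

Answer: M ≅ ℤ/2 ⊕ ℤ/2 ⊕ ℤ/4

Derivation:
rank_ℚ(R)=3; free=3−3=0
SNF(R) diag = [2, 2, 4] → torsion [2, 2, 4]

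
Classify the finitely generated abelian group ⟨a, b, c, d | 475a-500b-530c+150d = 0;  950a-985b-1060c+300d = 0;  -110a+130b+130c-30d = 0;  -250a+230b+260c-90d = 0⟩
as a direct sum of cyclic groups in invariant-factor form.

Answer: M ≅ ℤ/5 ⊕ ℤ/15 ⊕ ℤ/30 ⊕ ℤ/30

Derivation:
rank_ℚ(R)=4; free=4−4=0
SNF(R) diag = [5, 15, 30, 30] → torsion [5, 15, 30, 30]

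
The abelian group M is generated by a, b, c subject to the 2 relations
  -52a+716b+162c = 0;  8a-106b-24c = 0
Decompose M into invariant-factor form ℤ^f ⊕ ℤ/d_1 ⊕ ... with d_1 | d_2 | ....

Answer: M ≅ ℤ^1 ⊕ ℤ/2 ⊕ ℤ/6

Derivation:
rank_ℚ(R)=2; free=3−2=1
SNF(R) diag = [2, 6] → torsion [2, 6]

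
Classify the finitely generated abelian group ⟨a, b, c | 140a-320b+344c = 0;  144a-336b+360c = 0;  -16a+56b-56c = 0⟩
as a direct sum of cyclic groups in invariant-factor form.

Answer: M ≅ ℤ/4 ⊕ ℤ/8 ⊕ ℤ/24

Derivation:
rank_ℚ(R)=3; free=3−3=0
SNF(R) diag = [4, 8, 24] → torsion [4, 8, 24]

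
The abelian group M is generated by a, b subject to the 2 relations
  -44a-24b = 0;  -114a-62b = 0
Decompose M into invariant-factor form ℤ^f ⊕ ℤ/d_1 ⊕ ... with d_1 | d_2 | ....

Answer: M ≅ ℤ/2 ⊕ ℤ/4

Derivation:
rank_ℚ(R)=2; free=2−2=0
SNF(R) diag = [2, 4] → torsion [2, 4]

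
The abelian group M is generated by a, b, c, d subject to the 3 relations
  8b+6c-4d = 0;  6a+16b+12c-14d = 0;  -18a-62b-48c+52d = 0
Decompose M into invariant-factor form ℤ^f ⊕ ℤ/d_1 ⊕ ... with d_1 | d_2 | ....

Answer: M ≅ ℤ^1 ⊕ ℤ/2 ⊕ ℤ/6 ⊕ ℤ/6

Derivation:
rank_ℚ(R)=3; free=4−3=1
SNF(R) diag = [2, 6, 6] → torsion [2, 6, 6]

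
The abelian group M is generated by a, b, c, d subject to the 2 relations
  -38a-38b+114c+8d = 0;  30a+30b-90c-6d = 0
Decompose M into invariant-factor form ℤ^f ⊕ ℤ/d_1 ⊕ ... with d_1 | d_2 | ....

rank_ℚ(R)=2; free=4−2=2
SNF(R) diag = [2, 6] → torsion [2, 6]

Answer: M ≅ ℤ^2 ⊕ ℤ/2 ⊕ ℤ/6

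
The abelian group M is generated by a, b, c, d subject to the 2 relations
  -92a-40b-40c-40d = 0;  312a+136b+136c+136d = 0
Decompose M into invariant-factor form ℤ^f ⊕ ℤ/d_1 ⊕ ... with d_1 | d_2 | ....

rank_ℚ(R)=2; free=4−2=2
SNF(R) diag = [4, 8] → torsion [4, 8]

Answer: M ≅ ℤ^2 ⊕ ℤ/4 ⊕ ℤ/8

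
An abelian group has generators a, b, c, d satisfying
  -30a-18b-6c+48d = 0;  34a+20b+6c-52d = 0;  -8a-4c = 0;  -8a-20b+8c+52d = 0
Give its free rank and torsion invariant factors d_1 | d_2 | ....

Answer: M ≅ ℤ/2 ⊕ ℤ/2 ⊕ ℤ/4 ⊕ ℤ/12

Derivation:
rank_ℚ(R)=4; free=4−4=0
SNF(R) diag = [2, 2, 4, 12] → torsion [2, 2, 4, 12]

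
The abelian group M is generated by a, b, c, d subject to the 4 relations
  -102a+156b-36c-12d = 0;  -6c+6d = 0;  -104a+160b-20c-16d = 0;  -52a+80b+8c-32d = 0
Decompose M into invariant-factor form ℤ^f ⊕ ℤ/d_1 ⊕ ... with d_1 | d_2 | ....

rank_ℚ(R)=4; free=4−4=0
SNF(R) diag = [2, 6, 12, 24] → torsion [2, 6, 12, 24]

Answer: M ≅ ℤ/2 ⊕ ℤ/6 ⊕ ℤ/12 ⊕ ℤ/24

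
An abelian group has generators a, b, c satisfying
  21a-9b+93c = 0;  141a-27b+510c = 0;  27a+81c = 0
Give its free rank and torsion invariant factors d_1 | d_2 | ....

rank_ℚ(R)=3; free=3−3=0
SNF(R) diag = [3, 9, 27] → torsion [3, 9, 27]

Answer: M ≅ ℤ/3 ⊕ ℤ/9 ⊕ ℤ/27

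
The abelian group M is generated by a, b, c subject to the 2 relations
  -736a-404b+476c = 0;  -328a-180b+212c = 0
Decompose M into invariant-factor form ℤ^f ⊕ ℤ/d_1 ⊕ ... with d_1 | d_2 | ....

Answer: M ≅ ℤ^1 ⊕ ℤ/4 ⊕ ℤ/8

Derivation:
rank_ℚ(R)=2; free=3−2=1
SNF(R) diag = [4, 8] → torsion [4, 8]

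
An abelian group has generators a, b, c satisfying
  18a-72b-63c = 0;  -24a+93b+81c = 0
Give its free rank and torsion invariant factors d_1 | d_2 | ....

rank_ℚ(R)=2; free=3−2=1
SNF(R) diag = [3, 9] → torsion [3, 9]

Answer: M ≅ ℤ^1 ⊕ ℤ/3 ⊕ ℤ/9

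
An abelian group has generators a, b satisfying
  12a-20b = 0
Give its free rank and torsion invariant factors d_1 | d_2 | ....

rank_ℚ(R)=1; free=2−1=1
SNF(R) diag = [4] → torsion [4]

Answer: M ≅ ℤ^1 ⊕ ℤ/4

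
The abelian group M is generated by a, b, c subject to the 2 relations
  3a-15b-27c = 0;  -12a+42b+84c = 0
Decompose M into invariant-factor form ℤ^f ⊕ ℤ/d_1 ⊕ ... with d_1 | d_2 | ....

Answer: M ≅ ℤ^1 ⊕ ℤ/3 ⊕ ℤ/6

Derivation:
rank_ℚ(R)=2; free=3−2=1
SNF(R) diag = [3, 6] → torsion [3, 6]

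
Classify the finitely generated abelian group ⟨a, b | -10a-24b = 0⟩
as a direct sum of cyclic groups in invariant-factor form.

Answer: M ≅ ℤ^1 ⊕ ℤ/2

Derivation:
rank_ℚ(R)=1; free=2−1=1
SNF(R) diag = [2] → torsion [2]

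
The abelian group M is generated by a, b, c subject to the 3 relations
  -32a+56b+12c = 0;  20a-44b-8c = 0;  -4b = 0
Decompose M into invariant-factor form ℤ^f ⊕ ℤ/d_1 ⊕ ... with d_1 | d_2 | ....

Answer: M ≅ ℤ/4 ⊕ ℤ/4 ⊕ ℤ/4

Derivation:
rank_ℚ(R)=3; free=3−3=0
SNF(R) diag = [4, 4, 4] → torsion [4, 4, 4]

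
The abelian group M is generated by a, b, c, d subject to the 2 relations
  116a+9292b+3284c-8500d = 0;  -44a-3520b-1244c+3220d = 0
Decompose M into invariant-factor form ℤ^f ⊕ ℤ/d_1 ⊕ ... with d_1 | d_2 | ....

Answer: M ≅ ℤ^2 ⊕ ℤ/4 ⊕ ℤ/12

Derivation:
rank_ℚ(R)=2; free=4−2=2
SNF(R) diag = [4, 12] → torsion [4, 12]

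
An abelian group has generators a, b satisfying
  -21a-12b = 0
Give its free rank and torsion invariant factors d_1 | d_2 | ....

rank_ℚ(R)=1; free=2−1=1
SNF(R) diag = [3] → torsion [3]

Answer: M ≅ ℤ^1 ⊕ ℤ/3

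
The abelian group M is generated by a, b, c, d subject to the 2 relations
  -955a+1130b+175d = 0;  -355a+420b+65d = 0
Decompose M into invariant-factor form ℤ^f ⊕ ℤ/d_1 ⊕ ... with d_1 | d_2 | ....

rank_ℚ(R)=2; free=4−2=2
SNF(R) diag = [5, 10] → torsion [5, 10]

Answer: M ≅ ℤ^2 ⊕ ℤ/5 ⊕ ℤ/10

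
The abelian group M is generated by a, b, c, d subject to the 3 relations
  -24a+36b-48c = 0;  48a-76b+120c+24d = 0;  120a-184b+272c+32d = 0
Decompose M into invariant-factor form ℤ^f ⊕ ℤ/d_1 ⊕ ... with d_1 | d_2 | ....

rank_ℚ(R)=3; free=4−3=1
SNF(R) diag = [4, 8, 24] → torsion [4, 8, 24]

Answer: M ≅ ℤ^1 ⊕ ℤ/4 ⊕ ℤ/8 ⊕ ℤ/24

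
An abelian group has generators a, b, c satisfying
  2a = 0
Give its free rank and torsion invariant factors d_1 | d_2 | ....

Answer: M ≅ ℤ^2 ⊕ ℤ/2

Derivation:
rank_ℚ(R)=1; free=3−1=2
SNF(R) diag = [2] → torsion [2]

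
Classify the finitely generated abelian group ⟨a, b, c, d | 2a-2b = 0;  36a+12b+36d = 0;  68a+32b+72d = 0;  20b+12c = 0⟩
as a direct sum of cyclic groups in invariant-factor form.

Answer: M ≅ ℤ/2 ⊕ ℤ/4 ⊕ ℤ/12 ⊕ ℤ/36

Derivation:
rank_ℚ(R)=4; free=4−4=0
SNF(R) diag = [2, 4, 12, 36] → torsion [2, 4, 12, 36]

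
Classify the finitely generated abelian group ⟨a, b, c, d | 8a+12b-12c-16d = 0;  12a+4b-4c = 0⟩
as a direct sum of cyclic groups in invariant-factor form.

Answer: M ≅ ℤ^2 ⊕ ℤ/4 ⊕ ℤ/4

Derivation:
rank_ℚ(R)=2; free=4−2=2
SNF(R) diag = [4, 4] → torsion [4, 4]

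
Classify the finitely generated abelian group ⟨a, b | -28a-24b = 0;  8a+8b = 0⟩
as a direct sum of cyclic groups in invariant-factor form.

rank_ℚ(R)=2; free=2−2=0
SNF(R) diag = [4, 8] → torsion [4, 8]

Answer: M ≅ ℤ/4 ⊕ ℤ/8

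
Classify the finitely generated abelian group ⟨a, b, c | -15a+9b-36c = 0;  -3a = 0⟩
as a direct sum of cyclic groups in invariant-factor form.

Answer: M ≅ ℤ^1 ⊕ ℤ/3 ⊕ ℤ/9

Derivation:
rank_ℚ(R)=2; free=3−2=1
SNF(R) diag = [3, 9] → torsion [3, 9]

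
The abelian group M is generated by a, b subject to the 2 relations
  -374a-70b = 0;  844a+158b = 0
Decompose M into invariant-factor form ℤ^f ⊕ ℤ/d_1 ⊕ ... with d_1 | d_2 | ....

rank_ℚ(R)=2; free=2−2=0
SNF(R) diag = [2, 6] → torsion [2, 6]

Answer: M ≅ ℤ/2 ⊕ ℤ/6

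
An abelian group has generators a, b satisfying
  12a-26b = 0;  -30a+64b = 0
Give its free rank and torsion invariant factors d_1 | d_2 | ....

Answer: M ≅ ℤ/2 ⊕ ℤ/6

Derivation:
rank_ℚ(R)=2; free=2−2=0
SNF(R) diag = [2, 6] → torsion [2, 6]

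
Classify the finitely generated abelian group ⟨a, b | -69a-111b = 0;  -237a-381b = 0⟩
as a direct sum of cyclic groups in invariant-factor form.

Answer: M ≅ ℤ/3 ⊕ ℤ/6

Derivation:
rank_ℚ(R)=2; free=2−2=0
SNF(R) diag = [3, 6] → torsion [3, 6]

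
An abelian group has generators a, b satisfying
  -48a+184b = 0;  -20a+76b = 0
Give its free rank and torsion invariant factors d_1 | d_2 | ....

rank_ℚ(R)=2; free=2−2=0
SNF(R) diag = [4, 8] → torsion [4, 8]

Answer: M ≅ ℤ/4 ⊕ ℤ/8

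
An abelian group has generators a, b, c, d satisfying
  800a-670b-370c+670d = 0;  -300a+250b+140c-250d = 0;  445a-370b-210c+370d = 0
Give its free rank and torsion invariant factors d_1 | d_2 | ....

rank_ℚ(R)=3; free=4−3=1
SNF(R) diag = [5, 10, 30] → torsion [5, 10, 30]

Answer: M ≅ ℤ^1 ⊕ ℤ/5 ⊕ ℤ/10 ⊕ ℤ/30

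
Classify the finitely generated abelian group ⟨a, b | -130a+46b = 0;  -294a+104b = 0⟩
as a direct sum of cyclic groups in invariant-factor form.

rank_ℚ(R)=2; free=2−2=0
SNF(R) diag = [2, 2] → torsion [2, 2]

Answer: M ≅ ℤ/2 ⊕ ℤ/2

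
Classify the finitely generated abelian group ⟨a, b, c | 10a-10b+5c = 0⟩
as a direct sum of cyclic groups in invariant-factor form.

Answer: M ≅ ℤ^2 ⊕ ℤ/5

Derivation:
rank_ℚ(R)=1; free=3−1=2
SNF(R) diag = [5] → torsion [5]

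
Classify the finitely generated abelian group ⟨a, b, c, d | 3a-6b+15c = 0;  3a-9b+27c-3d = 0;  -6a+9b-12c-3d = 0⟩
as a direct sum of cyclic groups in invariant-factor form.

Answer: M ≅ ℤ^1 ⊕ ℤ/3 ⊕ ℤ/3 ⊕ ℤ/6

Derivation:
rank_ℚ(R)=3; free=4−3=1
SNF(R) diag = [3, 3, 6] → torsion [3, 3, 6]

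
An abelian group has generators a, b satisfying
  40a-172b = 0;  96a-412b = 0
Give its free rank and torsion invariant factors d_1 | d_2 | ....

Answer: M ≅ ℤ/4 ⊕ ℤ/8

Derivation:
rank_ℚ(R)=2; free=2−2=0
SNF(R) diag = [4, 8] → torsion [4, 8]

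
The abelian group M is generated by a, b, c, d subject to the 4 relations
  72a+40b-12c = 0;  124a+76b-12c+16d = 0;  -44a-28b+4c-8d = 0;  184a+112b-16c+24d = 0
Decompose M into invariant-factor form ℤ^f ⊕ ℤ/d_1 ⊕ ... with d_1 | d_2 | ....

rank_ℚ(R)=4; free=4−4=0
SNF(R) diag = [4, 4, 8, 8] → torsion [4, 4, 8, 8]

Answer: M ≅ ℤ/4 ⊕ ℤ/4 ⊕ ℤ/8 ⊕ ℤ/8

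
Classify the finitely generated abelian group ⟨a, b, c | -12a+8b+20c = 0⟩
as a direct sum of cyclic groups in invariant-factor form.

rank_ℚ(R)=1; free=3−1=2
SNF(R) diag = [4] → torsion [4]

Answer: M ≅ ℤ^2 ⊕ ℤ/4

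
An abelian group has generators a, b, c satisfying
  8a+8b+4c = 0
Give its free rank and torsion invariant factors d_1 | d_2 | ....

Answer: M ≅ ℤ^2 ⊕ ℤ/4

Derivation:
rank_ℚ(R)=1; free=3−1=2
SNF(R) diag = [4] → torsion [4]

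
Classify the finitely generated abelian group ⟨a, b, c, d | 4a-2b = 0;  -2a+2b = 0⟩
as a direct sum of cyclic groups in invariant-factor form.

Answer: M ≅ ℤ^2 ⊕ ℤ/2 ⊕ ℤ/2

Derivation:
rank_ℚ(R)=2; free=4−2=2
SNF(R) diag = [2, 2] → torsion [2, 2]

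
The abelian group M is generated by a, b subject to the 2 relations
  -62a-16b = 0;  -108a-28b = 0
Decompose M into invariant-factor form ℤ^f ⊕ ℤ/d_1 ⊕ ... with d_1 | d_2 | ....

Answer: M ≅ ℤ/2 ⊕ ℤ/4

Derivation:
rank_ℚ(R)=2; free=2−2=0
SNF(R) diag = [2, 4] → torsion [2, 4]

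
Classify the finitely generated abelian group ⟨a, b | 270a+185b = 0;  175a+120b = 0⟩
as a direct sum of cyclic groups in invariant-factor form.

Answer: M ≅ ℤ/5 ⊕ ℤ/5

Derivation:
rank_ℚ(R)=2; free=2−2=0
SNF(R) diag = [5, 5] → torsion [5, 5]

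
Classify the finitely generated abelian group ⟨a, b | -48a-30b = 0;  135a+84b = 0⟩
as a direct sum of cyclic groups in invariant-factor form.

rank_ℚ(R)=2; free=2−2=0
SNF(R) diag = [3, 6] → torsion [3, 6]

Answer: M ≅ ℤ/3 ⊕ ℤ/6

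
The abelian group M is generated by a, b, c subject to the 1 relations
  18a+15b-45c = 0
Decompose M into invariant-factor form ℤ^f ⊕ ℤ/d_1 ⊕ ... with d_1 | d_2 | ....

rank_ℚ(R)=1; free=3−1=2
SNF(R) diag = [3] → torsion [3]

Answer: M ≅ ℤ^2 ⊕ ℤ/3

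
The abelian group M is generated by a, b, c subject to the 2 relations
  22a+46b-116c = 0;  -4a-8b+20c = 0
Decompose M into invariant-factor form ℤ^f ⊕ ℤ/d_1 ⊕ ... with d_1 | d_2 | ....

Answer: M ≅ ℤ^1 ⊕ ℤ/2 ⊕ ℤ/4

Derivation:
rank_ℚ(R)=2; free=3−2=1
SNF(R) diag = [2, 4] → torsion [2, 4]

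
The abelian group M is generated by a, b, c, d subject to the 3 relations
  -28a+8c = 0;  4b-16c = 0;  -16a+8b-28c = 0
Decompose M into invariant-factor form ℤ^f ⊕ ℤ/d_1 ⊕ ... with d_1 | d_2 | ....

rank_ℚ(R)=3; free=4−3=1
SNF(R) diag = [4, 4, 4] → torsion [4, 4, 4]

Answer: M ≅ ℤ^1 ⊕ ℤ/4 ⊕ ℤ/4 ⊕ ℤ/4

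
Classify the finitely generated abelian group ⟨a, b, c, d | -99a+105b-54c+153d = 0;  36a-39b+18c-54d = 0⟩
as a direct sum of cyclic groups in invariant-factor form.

Answer: M ≅ ℤ^2 ⊕ ℤ/3 ⊕ ℤ/9

Derivation:
rank_ℚ(R)=2; free=4−2=2
SNF(R) diag = [3, 9] → torsion [3, 9]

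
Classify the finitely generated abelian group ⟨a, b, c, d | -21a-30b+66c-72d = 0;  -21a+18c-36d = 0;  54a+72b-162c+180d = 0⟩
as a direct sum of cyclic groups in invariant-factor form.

Answer: M ≅ ℤ^1 ⊕ ℤ/3 ⊕ ℤ/6 ⊕ ℤ/18

Derivation:
rank_ℚ(R)=3; free=4−3=1
SNF(R) diag = [3, 6, 18] → torsion [3, 6, 18]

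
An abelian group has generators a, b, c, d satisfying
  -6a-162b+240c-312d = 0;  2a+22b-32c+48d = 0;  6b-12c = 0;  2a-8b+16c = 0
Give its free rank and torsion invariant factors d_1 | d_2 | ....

rank_ℚ(R)=4; free=4−4=0
SNF(R) diag = [2, 6, 12, 24] → torsion [2, 6, 12, 24]

Answer: M ≅ ℤ/2 ⊕ ℤ/6 ⊕ ℤ/12 ⊕ ℤ/24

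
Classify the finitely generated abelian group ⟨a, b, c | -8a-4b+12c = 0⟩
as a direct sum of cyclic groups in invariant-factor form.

rank_ℚ(R)=1; free=3−1=2
SNF(R) diag = [4] → torsion [4]

Answer: M ≅ ℤ^2 ⊕ ℤ/4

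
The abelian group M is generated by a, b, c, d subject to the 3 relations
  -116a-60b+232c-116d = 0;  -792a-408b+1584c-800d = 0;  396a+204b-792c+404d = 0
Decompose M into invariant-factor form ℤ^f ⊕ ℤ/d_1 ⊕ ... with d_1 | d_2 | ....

rank_ℚ(R)=3; free=4−3=1
SNF(R) diag = [4, 8, 24] → torsion [4, 8, 24]

Answer: M ≅ ℤ^1 ⊕ ℤ/4 ⊕ ℤ/8 ⊕ ℤ/24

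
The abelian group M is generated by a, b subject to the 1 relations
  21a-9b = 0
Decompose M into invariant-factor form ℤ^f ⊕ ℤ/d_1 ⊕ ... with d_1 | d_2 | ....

rank_ℚ(R)=1; free=2−1=1
SNF(R) diag = [3] → torsion [3]

Answer: M ≅ ℤ^1 ⊕ ℤ/3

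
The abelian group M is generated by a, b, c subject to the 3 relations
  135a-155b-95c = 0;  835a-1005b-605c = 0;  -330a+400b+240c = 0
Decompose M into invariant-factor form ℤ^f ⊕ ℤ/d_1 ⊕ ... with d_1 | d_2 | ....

rank_ℚ(R)=3; free=3−3=0
SNF(R) diag = [5, 10, 20] → torsion [5, 10, 20]

Answer: M ≅ ℤ/5 ⊕ ℤ/10 ⊕ ℤ/20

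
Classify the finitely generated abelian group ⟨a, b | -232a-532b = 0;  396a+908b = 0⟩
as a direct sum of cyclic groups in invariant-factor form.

rank_ℚ(R)=2; free=2−2=0
SNF(R) diag = [4, 4] → torsion [4, 4]

Answer: M ≅ ℤ/4 ⊕ ℤ/4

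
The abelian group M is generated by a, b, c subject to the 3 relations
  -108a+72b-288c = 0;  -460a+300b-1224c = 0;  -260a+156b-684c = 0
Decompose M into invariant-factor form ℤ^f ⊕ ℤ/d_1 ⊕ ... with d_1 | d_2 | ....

Answer: M ≅ ℤ/4 ⊕ ℤ/12 ⊕ ℤ/36

Derivation:
rank_ℚ(R)=3; free=3−3=0
SNF(R) diag = [4, 12, 36] → torsion [4, 12, 36]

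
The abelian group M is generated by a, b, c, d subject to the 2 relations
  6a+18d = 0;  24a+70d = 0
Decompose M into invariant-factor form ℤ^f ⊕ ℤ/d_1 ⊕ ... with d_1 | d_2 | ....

Answer: M ≅ ℤ^2 ⊕ ℤ/2 ⊕ ℤ/6

Derivation:
rank_ℚ(R)=2; free=4−2=2
SNF(R) diag = [2, 6] → torsion [2, 6]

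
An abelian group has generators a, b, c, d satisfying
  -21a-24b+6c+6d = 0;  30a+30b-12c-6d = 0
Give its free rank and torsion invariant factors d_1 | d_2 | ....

rank_ℚ(R)=2; free=4−2=2
SNF(R) diag = [3, 6] → torsion [3, 6]

Answer: M ≅ ℤ^2 ⊕ ℤ/3 ⊕ ℤ/6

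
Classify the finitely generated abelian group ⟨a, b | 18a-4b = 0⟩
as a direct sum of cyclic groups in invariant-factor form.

Answer: M ≅ ℤ^1 ⊕ ℤ/2

Derivation:
rank_ℚ(R)=1; free=2−1=1
SNF(R) diag = [2] → torsion [2]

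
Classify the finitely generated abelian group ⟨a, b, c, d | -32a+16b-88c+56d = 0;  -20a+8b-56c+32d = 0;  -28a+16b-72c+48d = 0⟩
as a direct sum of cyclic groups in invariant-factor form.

rank_ℚ(R)=3; free=4−3=1
SNF(R) diag = [4, 8, 8] → torsion [4, 8, 8]

Answer: M ≅ ℤ^1 ⊕ ℤ/4 ⊕ ℤ/8 ⊕ ℤ/8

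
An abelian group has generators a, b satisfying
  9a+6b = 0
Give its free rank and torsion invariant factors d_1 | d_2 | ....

Answer: M ≅ ℤ^1 ⊕ ℤ/3

Derivation:
rank_ℚ(R)=1; free=2−1=1
SNF(R) diag = [3] → torsion [3]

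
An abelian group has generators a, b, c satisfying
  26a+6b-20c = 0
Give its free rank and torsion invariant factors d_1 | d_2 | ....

Answer: M ≅ ℤ^2 ⊕ ℤ/2

Derivation:
rank_ℚ(R)=1; free=3−1=2
SNF(R) diag = [2] → torsion [2]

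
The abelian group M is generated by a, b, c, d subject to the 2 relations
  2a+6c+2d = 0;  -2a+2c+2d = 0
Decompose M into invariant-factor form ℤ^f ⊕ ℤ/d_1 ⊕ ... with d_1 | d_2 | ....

Answer: M ≅ ℤ^2 ⊕ ℤ/2 ⊕ ℤ/4

Derivation:
rank_ℚ(R)=2; free=4−2=2
SNF(R) diag = [2, 4] → torsion [2, 4]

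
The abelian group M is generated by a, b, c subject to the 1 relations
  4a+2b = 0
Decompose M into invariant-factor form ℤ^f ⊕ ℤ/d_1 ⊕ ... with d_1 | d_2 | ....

rank_ℚ(R)=1; free=3−1=2
SNF(R) diag = [2] → torsion [2]

Answer: M ≅ ℤ^2 ⊕ ℤ/2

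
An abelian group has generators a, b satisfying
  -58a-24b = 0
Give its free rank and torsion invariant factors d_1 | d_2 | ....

Answer: M ≅ ℤ^1 ⊕ ℤ/2

Derivation:
rank_ℚ(R)=1; free=2−1=1
SNF(R) diag = [2] → torsion [2]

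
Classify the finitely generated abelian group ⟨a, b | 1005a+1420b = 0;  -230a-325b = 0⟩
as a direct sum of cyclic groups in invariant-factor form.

Answer: M ≅ ℤ/5 ⊕ ℤ/5

Derivation:
rank_ℚ(R)=2; free=2−2=0
SNF(R) diag = [5, 5] → torsion [5, 5]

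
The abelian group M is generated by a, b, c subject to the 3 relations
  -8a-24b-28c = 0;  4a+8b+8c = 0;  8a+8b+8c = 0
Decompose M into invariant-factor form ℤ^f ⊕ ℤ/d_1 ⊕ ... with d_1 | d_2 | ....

Answer: M ≅ ℤ/4 ⊕ ℤ/4 ⊕ ℤ/8

Derivation:
rank_ℚ(R)=3; free=3−3=0
SNF(R) diag = [4, 4, 8] → torsion [4, 4, 8]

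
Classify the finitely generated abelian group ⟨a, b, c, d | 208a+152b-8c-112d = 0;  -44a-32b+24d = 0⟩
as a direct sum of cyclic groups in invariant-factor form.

rank_ℚ(R)=2; free=4−2=2
SNF(R) diag = [4, 8] → torsion [4, 8]

Answer: M ≅ ℤ^2 ⊕ ℤ/4 ⊕ ℤ/8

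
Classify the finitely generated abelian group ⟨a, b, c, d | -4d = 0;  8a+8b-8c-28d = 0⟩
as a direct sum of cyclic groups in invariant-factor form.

rank_ℚ(R)=2; free=4−2=2
SNF(R) diag = [4, 8] → torsion [4, 8]

Answer: M ≅ ℤ^2 ⊕ ℤ/4 ⊕ ℤ/8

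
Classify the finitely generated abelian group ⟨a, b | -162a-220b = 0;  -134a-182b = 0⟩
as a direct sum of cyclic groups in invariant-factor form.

Answer: M ≅ ℤ/2 ⊕ ℤ/2

Derivation:
rank_ℚ(R)=2; free=2−2=0
SNF(R) diag = [2, 2] → torsion [2, 2]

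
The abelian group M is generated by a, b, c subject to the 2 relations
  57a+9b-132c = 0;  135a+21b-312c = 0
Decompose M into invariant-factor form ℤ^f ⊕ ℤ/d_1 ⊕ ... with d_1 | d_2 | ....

rank_ℚ(R)=2; free=3−2=1
SNF(R) diag = [3, 6] → torsion [3, 6]

Answer: M ≅ ℤ^1 ⊕ ℤ/3 ⊕ ℤ/6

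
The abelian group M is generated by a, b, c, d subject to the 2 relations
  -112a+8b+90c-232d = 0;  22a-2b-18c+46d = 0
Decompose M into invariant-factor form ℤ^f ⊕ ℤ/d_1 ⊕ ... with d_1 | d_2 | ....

rank_ℚ(R)=2; free=4−2=2
SNF(R) diag = [2, 6] → torsion [2, 6]

Answer: M ≅ ℤ^2 ⊕ ℤ/2 ⊕ ℤ/6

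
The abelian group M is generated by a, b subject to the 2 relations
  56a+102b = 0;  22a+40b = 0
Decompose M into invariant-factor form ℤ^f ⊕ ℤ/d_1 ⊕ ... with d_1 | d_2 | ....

rank_ℚ(R)=2; free=2−2=0
SNF(R) diag = [2, 2] → torsion [2, 2]

Answer: M ≅ ℤ/2 ⊕ ℤ/2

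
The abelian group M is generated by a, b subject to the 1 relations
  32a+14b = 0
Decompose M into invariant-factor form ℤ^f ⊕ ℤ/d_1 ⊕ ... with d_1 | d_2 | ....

rank_ℚ(R)=1; free=2−1=1
SNF(R) diag = [2] → torsion [2]

Answer: M ≅ ℤ^1 ⊕ ℤ/2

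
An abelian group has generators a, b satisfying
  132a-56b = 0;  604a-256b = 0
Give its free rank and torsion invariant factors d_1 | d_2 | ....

rank_ℚ(R)=2; free=2−2=0
SNF(R) diag = [4, 8] → torsion [4, 8]

Answer: M ≅ ℤ/4 ⊕ ℤ/8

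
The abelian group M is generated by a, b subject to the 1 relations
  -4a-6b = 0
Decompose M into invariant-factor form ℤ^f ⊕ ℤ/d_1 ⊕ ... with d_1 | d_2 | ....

Answer: M ≅ ℤ^1 ⊕ ℤ/2

Derivation:
rank_ℚ(R)=1; free=2−1=1
SNF(R) diag = [2] → torsion [2]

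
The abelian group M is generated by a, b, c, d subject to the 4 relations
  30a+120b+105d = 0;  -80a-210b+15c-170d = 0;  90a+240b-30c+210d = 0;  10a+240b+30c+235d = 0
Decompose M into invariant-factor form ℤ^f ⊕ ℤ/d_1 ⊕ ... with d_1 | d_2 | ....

rank_ℚ(R)=4; free=4−4=0
SNF(R) diag = [5, 15, 30, 60] → torsion [5, 15, 30, 60]

Answer: M ≅ ℤ/5 ⊕ ℤ/15 ⊕ ℤ/30 ⊕ ℤ/60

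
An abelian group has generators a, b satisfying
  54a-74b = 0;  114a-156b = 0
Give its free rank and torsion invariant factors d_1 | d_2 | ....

Answer: M ≅ ℤ/2 ⊕ ℤ/6

Derivation:
rank_ℚ(R)=2; free=2−2=0
SNF(R) diag = [2, 6] → torsion [2, 6]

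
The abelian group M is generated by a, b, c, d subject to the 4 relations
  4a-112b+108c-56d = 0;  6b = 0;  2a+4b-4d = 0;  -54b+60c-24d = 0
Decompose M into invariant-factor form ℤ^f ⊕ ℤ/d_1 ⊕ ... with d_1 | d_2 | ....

rank_ℚ(R)=4; free=4−4=0
SNF(R) diag = [2, 6, 12, 24] → torsion [2, 6, 12, 24]

Answer: M ≅ ℤ/2 ⊕ ℤ/6 ⊕ ℤ/12 ⊕ ℤ/24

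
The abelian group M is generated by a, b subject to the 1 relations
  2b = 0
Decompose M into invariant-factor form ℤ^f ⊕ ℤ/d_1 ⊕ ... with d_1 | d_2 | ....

Answer: M ≅ ℤ^1 ⊕ ℤ/2

Derivation:
rank_ℚ(R)=1; free=2−1=1
SNF(R) diag = [2] → torsion [2]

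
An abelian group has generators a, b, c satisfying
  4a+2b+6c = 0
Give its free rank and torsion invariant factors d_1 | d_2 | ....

rank_ℚ(R)=1; free=3−1=2
SNF(R) diag = [2] → torsion [2]

Answer: M ≅ ℤ^2 ⊕ ℤ/2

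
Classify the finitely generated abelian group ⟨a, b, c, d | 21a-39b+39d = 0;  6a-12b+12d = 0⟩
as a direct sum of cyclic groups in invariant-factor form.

Answer: M ≅ ℤ^2 ⊕ ℤ/3 ⊕ ℤ/6

Derivation:
rank_ℚ(R)=2; free=4−2=2
SNF(R) diag = [3, 6] → torsion [3, 6]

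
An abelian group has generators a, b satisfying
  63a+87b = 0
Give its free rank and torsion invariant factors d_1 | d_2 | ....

Answer: M ≅ ℤ^1 ⊕ ℤ/3

Derivation:
rank_ℚ(R)=1; free=2−1=1
SNF(R) diag = [3] → torsion [3]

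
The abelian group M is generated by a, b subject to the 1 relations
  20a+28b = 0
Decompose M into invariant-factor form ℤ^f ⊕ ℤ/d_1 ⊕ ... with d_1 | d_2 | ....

Answer: M ≅ ℤ^1 ⊕ ℤ/4

Derivation:
rank_ℚ(R)=1; free=2−1=1
SNF(R) diag = [4] → torsion [4]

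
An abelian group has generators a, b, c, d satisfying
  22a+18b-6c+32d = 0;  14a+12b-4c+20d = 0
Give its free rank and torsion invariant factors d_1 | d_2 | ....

Answer: M ≅ ℤ^2 ⊕ ℤ/2 ⊕ ℤ/2

Derivation:
rank_ℚ(R)=2; free=4−2=2
SNF(R) diag = [2, 2] → torsion [2, 2]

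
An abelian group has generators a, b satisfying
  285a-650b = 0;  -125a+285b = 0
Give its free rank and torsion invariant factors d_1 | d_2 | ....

rank_ℚ(R)=2; free=2−2=0
SNF(R) diag = [5, 5] → torsion [5, 5]

Answer: M ≅ ℤ/5 ⊕ ℤ/5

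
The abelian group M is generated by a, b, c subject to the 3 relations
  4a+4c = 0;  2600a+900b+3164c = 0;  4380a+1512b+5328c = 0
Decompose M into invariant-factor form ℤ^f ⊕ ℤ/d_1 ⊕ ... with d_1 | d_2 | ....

rank_ℚ(R)=3; free=3−3=0
SNF(R) diag = [4, 12, 36] → torsion [4, 12, 36]

Answer: M ≅ ℤ/4 ⊕ ℤ/12 ⊕ ℤ/36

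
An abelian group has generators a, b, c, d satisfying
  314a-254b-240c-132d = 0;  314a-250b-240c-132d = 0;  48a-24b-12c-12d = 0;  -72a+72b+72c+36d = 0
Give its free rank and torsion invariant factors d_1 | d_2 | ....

rank_ℚ(R)=4; free=4−4=0
SNF(R) diag = [2, 4, 12, 36] → torsion [2, 4, 12, 36]

Answer: M ≅ ℤ/2 ⊕ ℤ/4 ⊕ ℤ/12 ⊕ ℤ/36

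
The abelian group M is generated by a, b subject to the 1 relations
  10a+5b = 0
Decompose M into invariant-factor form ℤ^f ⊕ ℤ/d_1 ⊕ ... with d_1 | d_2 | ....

Answer: M ≅ ℤ^1 ⊕ ℤ/5

Derivation:
rank_ℚ(R)=1; free=2−1=1
SNF(R) diag = [5] → torsion [5]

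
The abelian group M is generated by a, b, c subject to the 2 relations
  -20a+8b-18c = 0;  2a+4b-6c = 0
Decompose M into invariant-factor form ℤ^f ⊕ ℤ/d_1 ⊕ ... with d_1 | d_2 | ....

Answer: M ≅ ℤ^1 ⊕ ℤ/2 ⊕ ℤ/6

Derivation:
rank_ℚ(R)=2; free=3−2=1
SNF(R) diag = [2, 6] → torsion [2, 6]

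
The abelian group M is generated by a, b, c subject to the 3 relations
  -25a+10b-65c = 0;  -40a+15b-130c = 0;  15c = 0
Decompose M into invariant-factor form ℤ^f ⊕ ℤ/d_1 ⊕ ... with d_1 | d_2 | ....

Answer: M ≅ ℤ/5 ⊕ ℤ/5 ⊕ ℤ/15

Derivation:
rank_ℚ(R)=3; free=3−3=0
SNF(R) diag = [5, 5, 15] → torsion [5, 5, 15]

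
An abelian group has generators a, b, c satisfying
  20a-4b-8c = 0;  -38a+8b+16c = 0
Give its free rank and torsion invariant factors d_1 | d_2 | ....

rank_ℚ(R)=2; free=3−2=1
SNF(R) diag = [2, 4] → torsion [2, 4]

Answer: M ≅ ℤ^1 ⊕ ℤ/2 ⊕ ℤ/4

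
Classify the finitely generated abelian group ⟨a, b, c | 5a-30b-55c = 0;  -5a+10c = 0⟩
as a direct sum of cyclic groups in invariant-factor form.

rank_ℚ(R)=2; free=3−2=1
SNF(R) diag = [5, 15] → torsion [5, 15]

Answer: M ≅ ℤ^1 ⊕ ℤ/5 ⊕ ℤ/15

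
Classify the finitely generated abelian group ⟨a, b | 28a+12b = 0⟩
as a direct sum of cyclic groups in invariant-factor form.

rank_ℚ(R)=1; free=2−1=1
SNF(R) diag = [4] → torsion [4]

Answer: M ≅ ℤ^1 ⊕ ℤ/4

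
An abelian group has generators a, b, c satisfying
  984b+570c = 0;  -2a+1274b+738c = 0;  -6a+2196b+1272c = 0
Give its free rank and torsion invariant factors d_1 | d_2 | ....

Answer: M ≅ ℤ/2 ⊕ ℤ/6 ⊕ ℤ/18

Derivation:
rank_ℚ(R)=3; free=3−3=0
SNF(R) diag = [2, 6, 18] → torsion [2, 6, 18]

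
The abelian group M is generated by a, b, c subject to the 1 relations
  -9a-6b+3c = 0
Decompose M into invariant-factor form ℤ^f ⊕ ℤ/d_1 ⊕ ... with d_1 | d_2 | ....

Answer: M ≅ ℤ^2 ⊕ ℤ/3

Derivation:
rank_ℚ(R)=1; free=3−1=2
SNF(R) diag = [3] → torsion [3]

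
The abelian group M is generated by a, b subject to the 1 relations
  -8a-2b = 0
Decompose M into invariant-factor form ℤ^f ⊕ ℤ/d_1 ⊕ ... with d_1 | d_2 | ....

rank_ℚ(R)=1; free=2−1=1
SNF(R) diag = [2] → torsion [2]

Answer: M ≅ ℤ^1 ⊕ ℤ/2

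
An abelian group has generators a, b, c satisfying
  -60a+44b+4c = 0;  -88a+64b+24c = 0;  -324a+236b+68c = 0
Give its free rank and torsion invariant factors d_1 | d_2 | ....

Answer: M ≅ ℤ/4 ⊕ ℤ/8 ⊕ ℤ/8

Derivation:
rank_ℚ(R)=3; free=3−3=0
SNF(R) diag = [4, 8, 8] → torsion [4, 8, 8]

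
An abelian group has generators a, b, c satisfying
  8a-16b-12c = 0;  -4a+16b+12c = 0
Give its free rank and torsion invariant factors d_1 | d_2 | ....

Answer: M ≅ ℤ^1 ⊕ ℤ/4 ⊕ ℤ/4

Derivation:
rank_ℚ(R)=2; free=3−2=1
SNF(R) diag = [4, 4] → torsion [4, 4]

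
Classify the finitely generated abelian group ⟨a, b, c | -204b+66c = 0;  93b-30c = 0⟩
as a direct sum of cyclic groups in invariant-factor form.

rank_ℚ(R)=2; free=3−2=1
SNF(R) diag = [3, 6] → torsion [3, 6]

Answer: M ≅ ℤ^1 ⊕ ℤ/3 ⊕ ℤ/6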